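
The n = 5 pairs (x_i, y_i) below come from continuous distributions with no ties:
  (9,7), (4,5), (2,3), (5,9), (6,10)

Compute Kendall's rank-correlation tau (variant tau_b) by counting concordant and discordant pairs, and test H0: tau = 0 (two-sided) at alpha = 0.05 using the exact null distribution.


Step 1: Enumerate the 10 unordered pairs (i,j) with i<j and classify each by sign(x_j-x_i) * sign(y_j-y_i).
  (1,2):dx=-5,dy=-2->C; (1,3):dx=-7,dy=-4->C; (1,4):dx=-4,dy=+2->D; (1,5):dx=-3,dy=+3->D
  (2,3):dx=-2,dy=-2->C; (2,4):dx=+1,dy=+4->C; (2,5):dx=+2,dy=+5->C; (3,4):dx=+3,dy=+6->C
  (3,5):dx=+4,dy=+7->C; (4,5):dx=+1,dy=+1->C
Step 2: C = 8, D = 2, total pairs = 10.
Step 3: tau = (C - D)/(n(n-1)/2) = (8 - 2)/10 = 0.600000.
Step 4: Exact two-sided p-value (enumerate n! = 120 permutations of y under H0): p = 0.233333.
Step 5: alpha = 0.05. fail to reject H0.

tau_b = 0.6000 (C=8, D=2), p = 0.233333, fail to reject H0.


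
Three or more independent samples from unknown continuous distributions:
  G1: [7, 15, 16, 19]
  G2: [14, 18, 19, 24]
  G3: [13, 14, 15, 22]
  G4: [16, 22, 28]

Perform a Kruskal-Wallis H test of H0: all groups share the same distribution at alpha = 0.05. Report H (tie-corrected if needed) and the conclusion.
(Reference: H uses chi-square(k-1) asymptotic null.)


Step 1: Combine all N = 15 observations and assign midranks.
sorted (value, group, rank): (7,G1,1), (13,G3,2), (14,G2,3.5), (14,G3,3.5), (15,G1,5.5), (15,G3,5.5), (16,G1,7.5), (16,G4,7.5), (18,G2,9), (19,G1,10.5), (19,G2,10.5), (22,G3,12.5), (22,G4,12.5), (24,G2,14), (28,G4,15)
Step 2: Sum ranks within each group.
R_1 = 24.5 (n_1 = 4)
R_2 = 37 (n_2 = 4)
R_3 = 23.5 (n_3 = 4)
R_4 = 35 (n_4 = 3)
Step 3: H = 12/(N(N+1)) * sum(R_i^2/n_i) - 3(N+1)
     = 12/(15*16) * (24.5^2/4 + 37^2/4 + 23.5^2/4 + 35^2/3) - 3*16
     = 0.050000 * 1038.71 - 48
     = 3.935417.
Step 4: Ties present; correction factor C = 1 - 30/(15^3 - 15) = 0.991071. Corrected H = 3.935417 / 0.991071 = 3.970871.
Step 5: Under H0, H ~ chi^2(3); p-value = 0.264627.
Step 6: alpha = 0.05. fail to reject H0.

H = 3.9709, df = 3, p = 0.264627, fail to reject H0.


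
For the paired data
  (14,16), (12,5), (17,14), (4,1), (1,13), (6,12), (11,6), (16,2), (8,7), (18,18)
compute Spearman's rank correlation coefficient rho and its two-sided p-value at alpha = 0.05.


Step 1: Rank x and y separately (midranks; no ties here).
rank(x): 14->7, 12->6, 17->9, 4->2, 1->1, 6->3, 11->5, 16->8, 8->4, 18->10
rank(y): 16->9, 5->3, 14->8, 1->1, 13->7, 12->6, 6->4, 2->2, 7->5, 18->10
Step 2: d_i = R_x(i) - R_y(i); compute d_i^2.
  (7-9)^2=4, (6-3)^2=9, (9-8)^2=1, (2-1)^2=1, (1-7)^2=36, (3-6)^2=9, (5-4)^2=1, (8-2)^2=36, (4-5)^2=1, (10-10)^2=0
sum(d^2) = 98.
Step 3: rho = 1 - 6*98 / (10*(10^2 - 1)) = 1 - 588/990 = 0.406061.
Step 4: Under H0, t = rho * sqrt((n-2)/(1-rho^2)) = 1.2568 ~ t(8).
Step 5: Two-sided p-value from the t-distribution with 8 df = 0.244282.
Step 6: alpha = 0.05. fail to reject H0.

rho = 0.4061, p = 0.244282, fail to reject H0 at alpha = 0.05.


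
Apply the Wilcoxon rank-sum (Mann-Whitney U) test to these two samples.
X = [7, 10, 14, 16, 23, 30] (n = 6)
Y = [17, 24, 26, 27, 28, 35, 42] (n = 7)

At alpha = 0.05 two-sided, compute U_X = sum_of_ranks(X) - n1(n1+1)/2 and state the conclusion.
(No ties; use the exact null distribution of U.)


Step 1: Combine and sort all 13 observations; assign midranks.
sorted (value, group): (7,X), (10,X), (14,X), (16,X), (17,Y), (23,X), (24,Y), (26,Y), (27,Y), (28,Y), (30,X), (35,Y), (42,Y)
ranks: 7->1, 10->2, 14->3, 16->4, 17->5, 23->6, 24->7, 26->8, 27->9, 28->10, 30->11, 35->12, 42->13
Step 2: Rank sum for X: R1 = 1 + 2 + 3 + 4 + 6 + 11 = 27.
Step 3: U_X = R1 - n1(n1+1)/2 = 27 - 6*7/2 = 27 - 21 = 6.
       U_Y = n1*n2 - U_X = 42 - 6 = 36.
Step 4: No ties, so the exact null distribution of U (based on enumerating the C(13,6) = 1716 equally likely rank assignments) gives the two-sided p-value.
Step 5: p-value = 0.034965; compare to alpha = 0.05. reject H0.

U_X = 6, p = 0.034965, reject H0 at alpha = 0.05.


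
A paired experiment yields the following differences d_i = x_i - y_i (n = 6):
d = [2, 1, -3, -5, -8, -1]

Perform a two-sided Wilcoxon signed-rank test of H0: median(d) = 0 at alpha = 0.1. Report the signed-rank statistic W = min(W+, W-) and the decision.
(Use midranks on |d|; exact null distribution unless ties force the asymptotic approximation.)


Step 1: Drop any zero differences (none here) and take |d_i|.
|d| = [2, 1, 3, 5, 8, 1]
Step 2: Midrank |d_i| (ties get averaged ranks).
ranks: |2|->3, |1|->1.5, |3|->4, |5|->5, |8|->6, |1|->1.5
Step 3: Attach original signs; sum ranks with positive sign and with negative sign.
W+ = 3 + 1.5 = 4.5
W- = 4 + 5 + 6 + 1.5 = 16.5
(Check: W+ + W- = 21 should equal n(n+1)/2 = 21.)
Step 4: Test statistic W = min(W+, W-) = 4.5.
Step 5: Ties in |d|, so use the tie-corrected normal approximation.
        E[W] = n(n+1)/4 = 6*7/4 = 10.5.
        Tie groups: |d|=1 (t=2); sum(t^3 - t) = 6.
        Var[W] = n(n+1)(2n+1)/24 - sum(t^3-t)/48 = 546/24 - 6/48 = 22.625.
        z = (W - E[W]) / sqrt(Var[W]) = (4.5 - 10.5) / 4.7566 = -1.2614.
        Two-sided p = 2*Phi(z) = 0.207160.
Step 6: alpha = 0.1. fail to reject H0.

W+ = 4.5, W- = 16.5, W = min = 4.5, p = 0.207160, fail to reject H0.


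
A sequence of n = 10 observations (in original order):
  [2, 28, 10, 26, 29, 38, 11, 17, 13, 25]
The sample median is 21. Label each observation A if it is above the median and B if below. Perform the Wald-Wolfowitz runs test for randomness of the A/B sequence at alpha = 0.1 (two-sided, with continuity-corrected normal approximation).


Step 1: Compute median = 21; label A = above, B = below.
Labels in order: BABAAABBBA  (n_A = 5, n_B = 5)
Step 2: Count runs R = 6.
Step 3: Under H0 (random ordering), E[R] = 2*n_A*n_B/(n_A+n_B) + 1 = 2*5*5/10 + 1 = 6.0000.
        Var[R] = 2*n_A*n_B*(2*n_A*n_B - n_A - n_B) / ((n_A+n_B)^2 * (n_A+n_B-1)) = 2000/900 = 2.2222.
        SD[R] = 1.4907.
Step 4: R = E[R], so z = 0 with no continuity correction.
Step 5: Two-sided p-value via normal approximation = 2*(1 - Phi(|z|)) = 1.000000.
Step 6: alpha = 0.1. fail to reject H0.

R = 6, z = 0.0000, p = 1.000000, fail to reject H0.


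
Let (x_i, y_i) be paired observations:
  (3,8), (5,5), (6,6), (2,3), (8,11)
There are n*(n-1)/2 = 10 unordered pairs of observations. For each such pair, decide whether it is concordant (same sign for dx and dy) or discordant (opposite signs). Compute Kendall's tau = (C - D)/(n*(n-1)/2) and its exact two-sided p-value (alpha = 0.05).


Step 1: Enumerate the 10 unordered pairs (i,j) with i<j and classify each by sign(x_j-x_i) * sign(y_j-y_i).
  (1,2):dx=+2,dy=-3->D; (1,3):dx=+3,dy=-2->D; (1,4):dx=-1,dy=-5->C; (1,5):dx=+5,dy=+3->C
  (2,3):dx=+1,dy=+1->C; (2,4):dx=-3,dy=-2->C; (2,5):dx=+3,dy=+6->C; (3,4):dx=-4,dy=-3->C
  (3,5):dx=+2,dy=+5->C; (4,5):dx=+6,dy=+8->C
Step 2: C = 8, D = 2, total pairs = 10.
Step 3: tau = (C - D)/(n(n-1)/2) = (8 - 2)/10 = 0.600000.
Step 4: Exact two-sided p-value (enumerate n! = 120 permutations of y under H0): p = 0.233333.
Step 5: alpha = 0.05. fail to reject H0.

tau_b = 0.6000 (C=8, D=2), p = 0.233333, fail to reject H0.


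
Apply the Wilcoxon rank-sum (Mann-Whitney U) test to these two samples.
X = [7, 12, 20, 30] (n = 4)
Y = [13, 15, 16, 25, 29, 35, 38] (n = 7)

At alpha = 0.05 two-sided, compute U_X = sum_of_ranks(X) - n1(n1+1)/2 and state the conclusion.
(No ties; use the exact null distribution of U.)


Step 1: Combine and sort all 11 observations; assign midranks.
sorted (value, group): (7,X), (12,X), (13,Y), (15,Y), (16,Y), (20,X), (25,Y), (29,Y), (30,X), (35,Y), (38,Y)
ranks: 7->1, 12->2, 13->3, 15->4, 16->5, 20->6, 25->7, 29->8, 30->9, 35->10, 38->11
Step 2: Rank sum for X: R1 = 1 + 2 + 6 + 9 = 18.
Step 3: U_X = R1 - n1(n1+1)/2 = 18 - 4*5/2 = 18 - 10 = 8.
       U_Y = n1*n2 - U_X = 28 - 8 = 20.
Step 4: No ties, so the exact null distribution of U (based on enumerating the C(11,4) = 330 equally likely rank assignments) gives the two-sided p-value.
Step 5: p-value = 0.315152; compare to alpha = 0.05. fail to reject H0.

U_X = 8, p = 0.315152, fail to reject H0 at alpha = 0.05.


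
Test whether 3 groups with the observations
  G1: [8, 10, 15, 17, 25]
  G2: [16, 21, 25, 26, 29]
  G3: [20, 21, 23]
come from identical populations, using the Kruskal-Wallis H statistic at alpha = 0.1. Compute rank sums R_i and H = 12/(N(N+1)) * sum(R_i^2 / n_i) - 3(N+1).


Step 1: Combine all N = 13 observations and assign midranks.
sorted (value, group, rank): (8,G1,1), (10,G1,2), (15,G1,3), (16,G2,4), (17,G1,5), (20,G3,6), (21,G2,7.5), (21,G3,7.5), (23,G3,9), (25,G1,10.5), (25,G2,10.5), (26,G2,12), (29,G2,13)
Step 2: Sum ranks within each group.
R_1 = 21.5 (n_1 = 5)
R_2 = 47 (n_2 = 5)
R_3 = 22.5 (n_3 = 3)
Step 3: H = 12/(N(N+1)) * sum(R_i^2/n_i) - 3(N+1)
     = 12/(13*14) * (21.5^2/5 + 47^2/5 + 22.5^2/3) - 3*14
     = 0.065934 * 703 - 42
     = 4.351648.
Step 4: Ties present; correction factor C = 1 - 12/(13^3 - 13) = 0.994505. Corrected H = 4.351648 / 0.994505 = 4.375691.
Step 5: Under H0, H ~ chi^2(2); p-value = 0.112158.
Step 6: alpha = 0.1. fail to reject H0.

H = 4.3757, df = 2, p = 0.112158, fail to reject H0.


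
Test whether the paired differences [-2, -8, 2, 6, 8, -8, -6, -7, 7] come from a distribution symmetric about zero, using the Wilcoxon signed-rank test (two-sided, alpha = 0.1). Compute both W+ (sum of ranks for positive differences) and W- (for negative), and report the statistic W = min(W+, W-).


Step 1: Drop any zero differences (none here) and take |d_i|.
|d| = [2, 8, 2, 6, 8, 8, 6, 7, 7]
Step 2: Midrank |d_i| (ties get averaged ranks).
ranks: |2|->1.5, |8|->8, |2|->1.5, |6|->3.5, |8|->8, |8|->8, |6|->3.5, |7|->5.5, |7|->5.5
Step 3: Attach original signs; sum ranks with positive sign and with negative sign.
W+ = 1.5 + 3.5 + 8 + 5.5 = 18.5
W- = 1.5 + 8 + 8 + 3.5 + 5.5 = 26.5
(Check: W+ + W- = 45 should equal n(n+1)/2 = 45.)
Step 4: Test statistic W = min(W+, W-) = 18.5.
Step 5: Ties in |d|, so use the tie-corrected normal approximation.
        E[W] = n(n+1)/4 = 9*10/4 = 22.5.
        Tie groups: |d|=2 (t=2), |d|=6 (t=2), |d|=7 (t=2), |d|=8 (t=3); sum(t^3 - t) = 42.
        Var[W] = n(n+1)(2n+1)/24 - sum(t^3-t)/48 = 1710/24 - 42/48 = 70.375.
        z = (W - E[W]) / sqrt(Var[W]) = (18.5 - 22.5) / 8.3890 = -0.4768.
        Two-sided p = 2*Phi(z) = 0.633493.
Step 6: alpha = 0.1. fail to reject H0.

W+ = 18.5, W- = 26.5, W = min = 18.5, p = 0.633493, fail to reject H0.


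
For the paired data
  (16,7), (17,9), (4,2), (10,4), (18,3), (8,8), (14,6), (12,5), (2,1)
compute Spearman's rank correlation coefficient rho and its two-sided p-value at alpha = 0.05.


Step 1: Rank x and y separately (midranks; no ties here).
rank(x): 16->7, 17->8, 4->2, 10->4, 18->9, 8->3, 14->6, 12->5, 2->1
rank(y): 7->7, 9->9, 2->2, 4->4, 3->3, 8->8, 6->6, 5->5, 1->1
Step 2: d_i = R_x(i) - R_y(i); compute d_i^2.
  (7-7)^2=0, (8-9)^2=1, (2-2)^2=0, (4-4)^2=0, (9-3)^2=36, (3-8)^2=25, (6-6)^2=0, (5-5)^2=0, (1-1)^2=0
sum(d^2) = 62.
Step 3: rho = 1 - 6*62 / (9*(9^2 - 1)) = 1 - 372/720 = 0.483333.
Step 4: Under H0, t = rho * sqrt((n-2)/(1-rho^2)) = 1.4607 ~ t(7).
Step 5: Two-sided p-value from the t-distribution with 7 df = 0.187470.
Step 6: alpha = 0.05. fail to reject H0.

rho = 0.4833, p = 0.187470, fail to reject H0 at alpha = 0.05.


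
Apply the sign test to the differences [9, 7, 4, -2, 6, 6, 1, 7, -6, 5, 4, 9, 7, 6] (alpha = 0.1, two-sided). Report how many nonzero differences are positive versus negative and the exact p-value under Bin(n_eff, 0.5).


Step 1: Discard zero differences. Original n = 14; n_eff = number of nonzero differences = 14.
Nonzero differences (with sign): +9, +7, +4, -2, +6, +6, +1, +7, -6, +5, +4, +9, +7, +6
Step 2: Count signs: positive = 12, negative = 2.
Step 3: Under H0: P(positive) = 0.5, so the number of positives S ~ Bin(14, 0.5).
Step 4: Two-sided exact p-value = sum of Bin(14,0.5) probabilities at or below the observed probability = 0.012939.
Step 5: alpha = 0.1. reject H0.

n_eff = 14, pos = 12, neg = 2, p = 0.012939, reject H0.


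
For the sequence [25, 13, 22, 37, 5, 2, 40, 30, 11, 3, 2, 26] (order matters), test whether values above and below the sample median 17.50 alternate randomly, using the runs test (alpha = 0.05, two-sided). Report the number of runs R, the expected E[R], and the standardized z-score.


Step 1: Compute median = 17.50; label A = above, B = below.
Labels in order: ABAABBAABBBA  (n_A = 6, n_B = 6)
Step 2: Count runs R = 7.
Step 3: Under H0 (random ordering), E[R] = 2*n_A*n_B/(n_A+n_B) + 1 = 2*6*6/12 + 1 = 7.0000.
        Var[R] = 2*n_A*n_B*(2*n_A*n_B - n_A - n_B) / ((n_A+n_B)^2 * (n_A+n_B-1)) = 4320/1584 = 2.7273.
        SD[R] = 1.6514.
Step 4: R = E[R], so z = 0 with no continuity correction.
Step 5: Two-sided p-value via normal approximation = 2*(1 - Phi(|z|)) = 1.000000.
Step 6: alpha = 0.05. fail to reject H0.

R = 7, z = 0.0000, p = 1.000000, fail to reject H0.


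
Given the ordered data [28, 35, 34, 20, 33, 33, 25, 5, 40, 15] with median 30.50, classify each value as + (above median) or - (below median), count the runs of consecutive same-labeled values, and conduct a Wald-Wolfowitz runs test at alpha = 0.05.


Step 1: Compute median = 30.50; label A = above, B = below.
Labels in order: BAABAABBAB  (n_A = 5, n_B = 5)
Step 2: Count runs R = 7.
Step 3: Under H0 (random ordering), E[R] = 2*n_A*n_B/(n_A+n_B) + 1 = 2*5*5/10 + 1 = 6.0000.
        Var[R] = 2*n_A*n_B*(2*n_A*n_B - n_A - n_B) / ((n_A+n_B)^2 * (n_A+n_B-1)) = 2000/900 = 2.2222.
        SD[R] = 1.4907.
Step 4: Continuity-corrected z = (R - 0.5 - E[R]) / SD[R] = (7 - 0.5 - 6.0000) / 1.4907 = 0.3354.
Step 5: Two-sided p-value via normal approximation = 2*(1 - Phi(|z|)) = 0.737316.
Step 6: alpha = 0.05. fail to reject H0.

R = 7, z = 0.3354, p = 0.737316, fail to reject H0.


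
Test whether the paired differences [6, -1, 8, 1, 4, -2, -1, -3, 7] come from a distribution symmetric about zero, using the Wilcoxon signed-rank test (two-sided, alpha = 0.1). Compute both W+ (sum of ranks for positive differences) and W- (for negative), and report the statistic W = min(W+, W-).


Step 1: Drop any zero differences (none here) and take |d_i|.
|d| = [6, 1, 8, 1, 4, 2, 1, 3, 7]
Step 2: Midrank |d_i| (ties get averaged ranks).
ranks: |6|->7, |1|->2, |8|->9, |1|->2, |4|->6, |2|->4, |1|->2, |3|->5, |7|->8
Step 3: Attach original signs; sum ranks with positive sign and with negative sign.
W+ = 7 + 9 + 2 + 6 + 8 = 32
W- = 2 + 4 + 2 + 5 = 13
(Check: W+ + W- = 45 should equal n(n+1)/2 = 45.)
Step 4: Test statistic W = min(W+, W-) = 13.
Step 5: Ties in |d|, so use the tie-corrected normal approximation.
        E[W] = n(n+1)/4 = 9*10/4 = 22.5.
        Tie groups: |d|=1 (t=3); sum(t^3 - t) = 24.
        Var[W] = n(n+1)(2n+1)/24 - sum(t^3-t)/48 = 1710/24 - 24/48 = 70.75.
        z = (W - E[W]) / sqrt(Var[W]) = (13 - 22.5) / 8.4113 = -1.1294.
        Two-sided p = 2*Phi(z) = 0.258715.
Step 6: alpha = 0.1. fail to reject H0.

W+ = 32, W- = 13, W = min = 13, p = 0.258715, fail to reject H0.


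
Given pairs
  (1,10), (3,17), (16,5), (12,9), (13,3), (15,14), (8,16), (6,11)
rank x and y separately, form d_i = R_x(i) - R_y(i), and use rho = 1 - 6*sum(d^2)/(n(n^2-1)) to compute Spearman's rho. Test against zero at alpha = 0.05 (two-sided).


Step 1: Rank x and y separately (midranks; no ties here).
rank(x): 1->1, 3->2, 16->8, 12->5, 13->6, 15->7, 8->4, 6->3
rank(y): 10->4, 17->8, 5->2, 9->3, 3->1, 14->6, 16->7, 11->5
Step 2: d_i = R_x(i) - R_y(i); compute d_i^2.
  (1-4)^2=9, (2-8)^2=36, (8-2)^2=36, (5-3)^2=4, (6-1)^2=25, (7-6)^2=1, (4-7)^2=9, (3-5)^2=4
sum(d^2) = 124.
Step 3: rho = 1 - 6*124 / (8*(8^2 - 1)) = 1 - 744/504 = -0.476190.
Step 4: Under H0, t = rho * sqrt((n-2)/(1-rho^2)) = -1.3265 ~ t(6).
Step 5: Two-sided p-value from the t-distribution with 6 df = 0.232936.
Step 6: alpha = 0.05. fail to reject H0.

rho = -0.4762, p = 0.232936, fail to reject H0 at alpha = 0.05.


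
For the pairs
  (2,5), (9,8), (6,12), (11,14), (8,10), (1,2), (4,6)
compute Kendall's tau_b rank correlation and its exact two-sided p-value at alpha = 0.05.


Step 1: Enumerate the 21 unordered pairs (i,j) with i<j and classify each by sign(x_j-x_i) * sign(y_j-y_i).
  (1,2):dx=+7,dy=+3->C; (1,3):dx=+4,dy=+7->C; (1,4):dx=+9,dy=+9->C; (1,5):dx=+6,dy=+5->C
  (1,6):dx=-1,dy=-3->C; (1,7):dx=+2,dy=+1->C; (2,3):dx=-3,dy=+4->D; (2,4):dx=+2,dy=+6->C
  (2,5):dx=-1,dy=+2->D; (2,6):dx=-8,dy=-6->C; (2,7):dx=-5,dy=-2->C; (3,4):dx=+5,dy=+2->C
  (3,5):dx=+2,dy=-2->D; (3,6):dx=-5,dy=-10->C; (3,7):dx=-2,dy=-6->C; (4,5):dx=-3,dy=-4->C
  (4,6):dx=-10,dy=-12->C; (4,7):dx=-7,dy=-8->C; (5,6):dx=-7,dy=-8->C; (5,7):dx=-4,dy=-4->C
  (6,7):dx=+3,dy=+4->C
Step 2: C = 18, D = 3, total pairs = 21.
Step 3: tau = (C - D)/(n(n-1)/2) = (18 - 3)/21 = 0.714286.
Step 4: Exact two-sided p-value (enumerate n! = 5040 permutations of y under H0): p = 0.030159.
Step 5: alpha = 0.05. reject H0.

tau_b = 0.7143 (C=18, D=3), p = 0.030159, reject H0.


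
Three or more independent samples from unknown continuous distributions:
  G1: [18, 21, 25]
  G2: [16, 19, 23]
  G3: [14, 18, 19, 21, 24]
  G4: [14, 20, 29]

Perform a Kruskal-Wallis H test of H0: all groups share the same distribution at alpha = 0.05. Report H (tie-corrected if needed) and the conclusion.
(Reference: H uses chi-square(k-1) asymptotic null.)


Step 1: Combine all N = 14 observations and assign midranks.
sorted (value, group, rank): (14,G3,1.5), (14,G4,1.5), (16,G2,3), (18,G1,4.5), (18,G3,4.5), (19,G2,6.5), (19,G3,6.5), (20,G4,8), (21,G1,9.5), (21,G3,9.5), (23,G2,11), (24,G3,12), (25,G1,13), (29,G4,14)
Step 2: Sum ranks within each group.
R_1 = 27 (n_1 = 3)
R_2 = 20.5 (n_2 = 3)
R_3 = 34 (n_3 = 5)
R_4 = 23.5 (n_4 = 3)
Step 3: H = 12/(N(N+1)) * sum(R_i^2/n_i) - 3(N+1)
     = 12/(14*15) * (27^2/3 + 20.5^2/3 + 34^2/5 + 23.5^2/3) - 3*15
     = 0.057143 * 798.367 - 45
     = 0.620952.
Step 4: Ties present; correction factor C = 1 - 24/(14^3 - 14) = 0.991209. Corrected H = 0.620952 / 0.991209 = 0.626460.
Step 5: Under H0, H ~ chi^2(3); p-value = 0.890349.
Step 6: alpha = 0.05. fail to reject H0.

H = 0.6265, df = 3, p = 0.890349, fail to reject H0.


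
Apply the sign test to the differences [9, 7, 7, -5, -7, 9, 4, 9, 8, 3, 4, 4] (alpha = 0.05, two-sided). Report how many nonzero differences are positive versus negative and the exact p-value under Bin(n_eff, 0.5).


Step 1: Discard zero differences. Original n = 12; n_eff = number of nonzero differences = 12.
Nonzero differences (with sign): +9, +7, +7, -5, -7, +9, +4, +9, +8, +3, +4, +4
Step 2: Count signs: positive = 10, negative = 2.
Step 3: Under H0: P(positive) = 0.5, so the number of positives S ~ Bin(12, 0.5).
Step 4: Two-sided exact p-value = sum of Bin(12,0.5) probabilities at or below the observed probability = 0.038574.
Step 5: alpha = 0.05. reject H0.

n_eff = 12, pos = 10, neg = 2, p = 0.038574, reject H0.


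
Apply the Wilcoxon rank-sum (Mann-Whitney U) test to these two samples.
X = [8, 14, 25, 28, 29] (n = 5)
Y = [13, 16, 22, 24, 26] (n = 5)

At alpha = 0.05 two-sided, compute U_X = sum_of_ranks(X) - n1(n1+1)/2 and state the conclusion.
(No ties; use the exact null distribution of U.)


Step 1: Combine and sort all 10 observations; assign midranks.
sorted (value, group): (8,X), (13,Y), (14,X), (16,Y), (22,Y), (24,Y), (25,X), (26,Y), (28,X), (29,X)
ranks: 8->1, 13->2, 14->3, 16->4, 22->5, 24->6, 25->7, 26->8, 28->9, 29->10
Step 2: Rank sum for X: R1 = 1 + 3 + 7 + 9 + 10 = 30.
Step 3: U_X = R1 - n1(n1+1)/2 = 30 - 5*6/2 = 30 - 15 = 15.
       U_Y = n1*n2 - U_X = 25 - 15 = 10.
Step 4: No ties, so the exact null distribution of U (based on enumerating the C(10,5) = 252 equally likely rank assignments) gives the two-sided p-value.
Step 5: p-value = 0.690476; compare to alpha = 0.05. fail to reject H0.

U_X = 15, p = 0.690476, fail to reject H0 at alpha = 0.05.


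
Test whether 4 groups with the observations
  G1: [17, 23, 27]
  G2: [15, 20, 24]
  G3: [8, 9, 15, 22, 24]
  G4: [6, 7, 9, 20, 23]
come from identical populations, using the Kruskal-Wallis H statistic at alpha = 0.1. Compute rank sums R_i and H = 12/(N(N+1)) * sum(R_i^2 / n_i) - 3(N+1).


Step 1: Combine all N = 16 observations and assign midranks.
sorted (value, group, rank): (6,G4,1), (7,G4,2), (8,G3,3), (9,G3,4.5), (9,G4,4.5), (15,G2,6.5), (15,G3,6.5), (17,G1,8), (20,G2,9.5), (20,G4,9.5), (22,G3,11), (23,G1,12.5), (23,G4,12.5), (24,G2,14.5), (24,G3,14.5), (27,G1,16)
Step 2: Sum ranks within each group.
R_1 = 36.5 (n_1 = 3)
R_2 = 30.5 (n_2 = 3)
R_3 = 39.5 (n_3 = 5)
R_4 = 29.5 (n_4 = 5)
Step 3: H = 12/(N(N+1)) * sum(R_i^2/n_i) - 3(N+1)
     = 12/(16*17) * (36.5^2/3 + 30.5^2/3 + 39.5^2/5 + 29.5^2/5) - 3*17
     = 0.044118 * 1240.27 - 51
     = 3.717647.
Step 4: Ties present; correction factor C = 1 - 30/(16^3 - 16) = 0.992647. Corrected H = 3.717647 / 0.992647 = 3.745185.
Step 5: Under H0, H ~ chi^2(3); p-value = 0.290327.
Step 6: alpha = 0.1. fail to reject H0.

H = 3.7452, df = 3, p = 0.290327, fail to reject H0.


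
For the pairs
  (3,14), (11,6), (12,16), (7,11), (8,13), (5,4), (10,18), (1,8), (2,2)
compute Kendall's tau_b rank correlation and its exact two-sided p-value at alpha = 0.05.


Step 1: Enumerate the 36 unordered pairs (i,j) with i<j and classify each by sign(x_j-x_i) * sign(y_j-y_i).
  (1,2):dx=+8,dy=-8->D; (1,3):dx=+9,dy=+2->C; (1,4):dx=+4,dy=-3->D; (1,5):dx=+5,dy=-1->D
  (1,6):dx=+2,dy=-10->D; (1,7):dx=+7,dy=+4->C; (1,8):dx=-2,dy=-6->C; (1,9):dx=-1,dy=-12->C
  (2,3):dx=+1,dy=+10->C; (2,4):dx=-4,dy=+5->D; (2,5):dx=-3,dy=+7->D; (2,6):dx=-6,dy=-2->C
  (2,7):dx=-1,dy=+12->D; (2,8):dx=-10,dy=+2->D; (2,9):dx=-9,dy=-4->C; (3,4):dx=-5,dy=-5->C
  (3,5):dx=-4,dy=-3->C; (3,6):dx=-7,dy=-12->C; (3,7):dx=-2,dy=+2->D; (3,8):dx=-11,dy=-8->C
  (3,9):dx=-10,dy=-14->C; (4,5):dx=+1,dy=+2->C; (4,6):dx=-2,dy=-7->C; (4,7):dx=+3,dy=+7->C
  (4,8):dx=-6,dy=-3->C; (4,9):dx=-5,dy=-9->C; (5,6):dx=-3,dy=-9->C; (5,7):dx=+2,dy=+5->C
  (5,8):dx=-7,dy=-5->C; (5,9):dx=-6,dy=-11->C; (6,7):dx=+5,dy=+14->C; (6,8):dx=-4,dy=+4->D
  (6,9):dx=-3,dy=-2->C; (7,8):dx=-9,dy=-10->C; (7,9):dx=-8,dy=-16->C; (8,9):dx=+1,dy=-6->D
Step 2: C = 25, D = 11, total pairs = 36.
Step 3: tau = (C - D)/(n(n-1)/2) = (25 - 11)/36 = 0.388889.
Step 4: Exact two-sided p-value (enumerate n! = 362880 permutations of y under H0): p = 0.180181.
Step 5: alpha = 0.05. fail to reject H0.

tau_b = 0.3889 (C=25, D=11), p = 0.180181, fail to reject H0.


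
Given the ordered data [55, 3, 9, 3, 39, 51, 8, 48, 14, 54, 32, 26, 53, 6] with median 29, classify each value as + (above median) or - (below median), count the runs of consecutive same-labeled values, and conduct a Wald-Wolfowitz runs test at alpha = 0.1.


Step 1: Compute median = 29; label A = above, B = below.
Labels in order: ABBBAABABAABAB  (n_A = 7, n_B = 7)
Step 2: Count runs R = 10.
Step 3: Under H0 (random ordering), E[R] = 2*n_A*n_B/(n_A+n_B) + 1 = 2*7*7/14 + 1 = 8.0000.
        Var[R] = 2*n_A*n_B*(2*n_A*n_B - n_A - n_B) / ((n_A+n_B)^2 * (n_A+n_B-1)) = 8232/2548 = 3.2308.
        SD[R] = 1.7974.
Step 4: Continuity-corrected z = (R - 0.5 - E[R]) / SD[R] = (10 - 0.5 - 8.0000) / 1.7974 = 0.8345.
Step 5: Two-sided p-value via normal approximation = 2*(1 - Phi(|z|)) = 0.403986.
Step 6: alpha = 0.1. fail to reject H0.

R = 10, z = 0.8345, p = 0.403986, fail to reject H0.


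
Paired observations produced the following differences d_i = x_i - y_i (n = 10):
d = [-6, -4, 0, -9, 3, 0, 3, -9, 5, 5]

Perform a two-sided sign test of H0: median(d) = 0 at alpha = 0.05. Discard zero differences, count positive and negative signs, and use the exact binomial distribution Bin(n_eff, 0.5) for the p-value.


Step 1: Discard zero differences. Original n = 10; n_eff = number of nonzero differences = 8.
Nonzero differences (with sign): -6, -4, -9, +3, +3, -9, +5, +5
Step 2: Count signs: positive = 4, negative = 4.
Step 3: Under H0: P(positive) = 0.5, so the number of positives S ~ Bin(8, 0.5).
Step 4: Two-sided exact p-value = sum of Bin(8,0.5) probabilities at or below the observed probability = 1.000000.
Step 5: alpha = 0.05. fail to reject H0.

n_eff = 8, pos = 4, neg = 4, p = 1.000000, fail to reject H0.


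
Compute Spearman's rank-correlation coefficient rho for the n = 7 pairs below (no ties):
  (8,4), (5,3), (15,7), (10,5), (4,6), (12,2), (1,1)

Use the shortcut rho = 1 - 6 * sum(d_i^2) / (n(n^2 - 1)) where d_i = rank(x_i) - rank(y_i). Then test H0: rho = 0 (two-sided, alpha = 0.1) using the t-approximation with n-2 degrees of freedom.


Step 1: Rank x and y separately (midranks; no ties here).
rank(x): 8->4, 5->3, 15->7, 10->5, 4->2, 12->6, 1->1
rank(y): 4->4, 3->3, 7->7, 5->5, 6->6, 2->2, 1->1
Step 2: d_i = R_x(i) - R_y(i); compute d_i^2.
  (4-4)^2=0, (3-3)^2=0, (7-7)^2=0, (5-5)^2=0, (2-6)^2=16, (6-2)^2=16, (1-1)^2=0
sum(d^2) = 32.
Step 3: rho = 1 - 6*32 / (7*(7^2 - 1)) = 1 - 192/336 = 0.428571.
Step 4: Under H0, t = rho * sqrt((n-2)/(1-rho^2)) = 1.0607 ~ t(5).
Step 5: Two-sided p-value from the t-distribution with 5 df = 0.337368.
Step 6: alpha = 0.1. fail to reject H0.

rho = 0.4286, p = 0.337368, fail to reject H0 at alpha = 0.1.


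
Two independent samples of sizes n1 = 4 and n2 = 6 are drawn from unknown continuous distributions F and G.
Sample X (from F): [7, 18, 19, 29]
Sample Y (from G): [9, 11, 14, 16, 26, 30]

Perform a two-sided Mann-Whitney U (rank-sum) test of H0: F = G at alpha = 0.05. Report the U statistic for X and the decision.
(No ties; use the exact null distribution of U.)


Step 1: Combine and sort all 10 observations; assign midranks.
sorted (value, group): (7,X), (9,Y), (11,Y), (14,Y), (16,Y), (18,X), (19,X), (26,Y), (29,X), (30,Y)
ranks: 7->1, 9->2, 11->3, 14->4, 16->5, 18->6, 19->7, 26->8, 29->9, 30->10
Step 2: Rank sum for X: R1 = 1 + 6 + 7 + 9 = 23.
Step 3: U_X = R1 - n1(n1+1)/2 = 23 - 4*5/2 = 23 - 10 = 13.
       U_Y = n1*n2 - U_X = 24 - 13 = 11.
Step 4: No ties, so the exact null distribution of U (based on enumerating the C(10,4) = 210 equally likely rank assignments) gives the two-sided p-value.
Step 5: p-value = 0.914286; compare to alpha = 0.05. fail to reject H0.

U_X = 13, p = 0.914286, fail to reject H0 at alpha = 0.05.


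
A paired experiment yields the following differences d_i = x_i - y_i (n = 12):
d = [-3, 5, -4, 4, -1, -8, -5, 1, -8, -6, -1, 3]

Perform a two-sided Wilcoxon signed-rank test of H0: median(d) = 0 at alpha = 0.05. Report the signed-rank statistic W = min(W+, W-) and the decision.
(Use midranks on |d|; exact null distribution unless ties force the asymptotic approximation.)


Step 1: Drop any zero differences (none here) and take |d_i|.
|d| = [3, 5, 4, 4, 1, 8, 5, 1, 8, 6, 1, 3]
Step 2: Midrank |d_i| (ties get averaged ranks).
ranks: |3|->4.5, |5|->8.5, |4|->6.5, |4|->6.5, |1|->2, |8|->11.5, |5|->8.5, |1|->2, |8|->11.5, |6|->10, |1|->2, |3|->4.5
Step 3: Attach original signs; sum ranks with positive sign and with negative sign.
W+ = 8.5 + 6.5 + 2 + 4.5 = 21.5
W- = 4.5 + 6.5 + 2 + 11.5 + 8.5 + 11.5 + 10 + 2 = 56.5
(Check: W+ + W- = 78 should equal n(n+1)/2 = 78.)
Step 4: Test statistic W = min(W+, W-) = 21.5.
Step 5: Ties in |d|, so use the tie-corrected normal approximation.
        E[W] = n(n+1)/4 = 12*13/4 = 39.
        Tie groups: |d|=1 (t=3), |d|=3 (t=2), |d|=4 (t=2), |d|=5 (t=2), |d|=8 (t=2); sum(t^3 - t) = 48.
        Var[W] = n(n+1)(2n+1)/24 - sum(t^3-t)/48 = 3900/24 - 48/48 = 161.5.
        z = (W - E[W]) / sqrt(Var[W]) = (21.5 - 39) / 12.7083 = -1.3771.
        Two-sided p = 2*Phi(z) = 0.168495.
Step 6: alpha = 0.05. fail to reject H0.

W+ = 21.5, W- = 56.5, W = min = 21.5, p = 0.168495, fail to reject H0.


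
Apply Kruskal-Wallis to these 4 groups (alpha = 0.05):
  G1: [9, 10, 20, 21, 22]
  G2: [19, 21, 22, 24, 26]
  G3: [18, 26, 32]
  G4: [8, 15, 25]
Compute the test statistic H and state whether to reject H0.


Step 1: Combine all N = 16 observations and assign midranks.
sorted (value, group, rank): (8,G4,1), (9,G1,2), (10,G1,3), (15,G4,4), (18,G3,5), (19,G2,6), (20,G1,7), (21,G1,8.5), (21,G2,8.5), (22,G1,10.5), (22,G2,10.5), (24,G2,12), (25,G4,13), (26,G2,14.5), (26,G3,14.5), (32,G3,16)
Step 2: Sum ranks within each group.
R_1 = 31 (n_1 = 5)
R_2 = 51.5 (n_2 = 5)
R_3 = 35.5 (n_3 = 3)
R_4 = 18 (n_4 = 3)
Step 3: H = 12/(N(N+1)) * sum(R_i^2/n_i) - 3(N+1)
     = 12/(16*17) * (31^2/5 + 51.5^2/5 + 35.5^2/3 + 18^2/3) - 3*17
     = 0.044118 * 1250.73 - 51
     = 4.179412.
Step 4: Ties present; correction factor C = 1 - 18/(16^3 - 16) = 0.995588. Corrected H = 4.179412 / 0.995588 = 4.197932.
Step 5: Under H0, H ~ chi^2(3); p-value = 0.240869.
Step 6: alpha = 0.05. fail to reject H0.

H = 4.1979, df = 3, p = 0.240869, fail to reject H0.


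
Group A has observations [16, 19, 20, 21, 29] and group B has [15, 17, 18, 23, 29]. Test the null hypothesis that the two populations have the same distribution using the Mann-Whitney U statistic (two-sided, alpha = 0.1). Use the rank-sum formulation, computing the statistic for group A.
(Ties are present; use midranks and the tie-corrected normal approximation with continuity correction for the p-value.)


Step 1: Combine and sort all 10 observations; assign midranks.
sorted (value, group): (15,Y), (16,X), (17,Y), (18,Y), (19,X), (20,X), (21,X), (23,Y), (29,X), (29,Y)
ranks: 15->1, 16->2, 17->3, 18->4, 19->5, 20->6, 21->7, 23->8, 29->9.5, 29->9.5
Step 2: Rank sum for X: R1 = 2 + 5 + 6 + 7 + 9.5 = 29.5.
Step 3: U_X = R1 - n1(n1+1)/2 = 29.5 - 5*6/2 = 29.5 - 15 = 14.5.
       U_Y = n1*n2 - U_X = 25 - 14.5 = 10.5.
Step 4: Ties are present, so use the tie-corrected normal approximation (with continuity correction) for the p-value.
Step 5: p-value = 0.753298; compare to alpha = 0.1. fail to reject H0.

U_X = 14.5, p = 0.753298, fail to reject H0 at alpha = 0.1.


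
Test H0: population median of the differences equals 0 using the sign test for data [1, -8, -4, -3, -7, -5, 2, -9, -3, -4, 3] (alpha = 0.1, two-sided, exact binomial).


Step 1: Discard zero differences. Original n = 11; n_eff = number of nonzero differences = 11.
Nonzero differences (with sign): +1, -8, -4, -3, -7, -5, +2, -9, -3, -4, +3
Step 2: Count signs: positive = 3, negative = 8.
Step 3: Under H0: P(positive) = 0.5, so the number of positives S ~ Bin(11, 0.5).
Step 4: Two-sided exact p-value = sum of Bin(11,0.5) probabilities at or below the observed probability = 0.226562.
Step 5: alpha = 0.1. fail to reject H0.

n_eff = 11, pos = 3, neg = 8, p = 0.226562, fail to reject H0.


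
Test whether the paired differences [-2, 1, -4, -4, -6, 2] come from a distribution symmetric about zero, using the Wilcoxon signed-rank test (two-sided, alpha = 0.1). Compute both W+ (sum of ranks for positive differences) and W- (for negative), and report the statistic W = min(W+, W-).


Step 1: Drop any zero differences (none here) and take |d_i|.
|d| = [2, 1, 4, 4, 6, 2]
Step 2: Midrank |d_i| (ties get averaged ranks).
ranks: |2|->2.5, |1|->1, |4|->4.5, |4|->4.5, |6|->6, |2|->2.5
Step 3: Attach original signs; sum ranks with positive sign and with negative sign.
W+ = 1 + 2.5 = 3.5
W- = 2.5 + 4.5 + 4.5 + 6 = 17.5
(Check: W+ + W- = 21 should equal n(n+1)/2 = 21.)
Step 4: Test statistic W = min(W+, W-) = 3.5.
Step 5: Ties in |d|, so use the tie-corrected normal approximation.
        E[W] = n(n+1)/4 = 6*7/4 = 10.5.
        Tie groups: |d|=2 (t=2), |d|=4 (t=2); sum(t^3 - t) = 12.
        Var[W] = n(n+1)(2n+1)/24 - sum(t^3-t)/48 = 546/24 - 12/48 = 22.5.
        z = (W - E[W]) / sqrt(Var[W]) = (3.5 - 10.5) / 4.7434 = -1.4757.
        Two-sided p = 2*Phi(z) = 0.140017.
Step 6: alpha = 0.1. fail to reject H0.

W+ = 3.5, W- = 17.5, W = min = 3.5, p = 0.140017, fail to reject H0.


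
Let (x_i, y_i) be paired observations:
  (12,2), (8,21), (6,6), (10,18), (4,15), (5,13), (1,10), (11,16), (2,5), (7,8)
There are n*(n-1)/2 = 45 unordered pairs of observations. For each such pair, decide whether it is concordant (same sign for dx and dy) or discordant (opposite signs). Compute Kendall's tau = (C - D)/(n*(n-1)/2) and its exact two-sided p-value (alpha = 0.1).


Step 1: Enumerate the 45 unordered pairs (i,j) with i<j and classify each by sign(x_j-x_i) * sign(y_j-y_i).
  (1,2):dx=-4,dy=+19->D; (1,3):dx=-6,dy=+4->D; (1,4):dx=-2,dy=+16->D; (1,5):dx=-8,dy=+13->D
  (1,6):dx=-7,dy=+11->D; (1,7):dx=-11,dy=+8->D; (1,8):dx=-1,dy=+14->D; (1,9):dx=-10,dy=+3->D
  (1,10):dx=-5,dy=+6->D; (2,3):dx=-2,dy=-15->C; (2,4):dx=+2,dy=-3->D; (2,5):dx=-4,dy=-6->C
  (2,6):dx=-3,dy=-8->C; (2,7):dx=-7,dy=-11->C; (2,8):dx=+3,dy=-5->D; (2,9):dx=-6,dy=-16->C
  (2,10):dx=-1,dy=-13->C; (3,4):dx=+4,dy=+12->C; (3,5):dx=-2,dy=+9->D; (3,6):dx=-1,dy=+7->D
  (3,7):dx=-5,dy=+4->D; (3,8):dx=+5,dy=+10->C; (3,9):dx=-4,dy=-1->C; (3,10):dx=+1,dy=+2->C
  (4,5):dx=-6,dy=-3->C; (4,6):dx=-5,dy=-5->C; (4,7):dx=-9,dy=-8->C; (4,8):dx=+1,dy=-2->D
  (4,9):dx=-8,dy=-13->C; (4,10):dx=-3,dy=-10->C; (5,6):dx=+1,dy=-2->D; (5,7):dx=-3,dy=-5->C
  (5,8):dx=+7,dy=+1->C; (5,9):dx=-2,dy=-10->C; (5,10):dx=+3,dy=-7->D; (6,7):dx=-4,dy=-3->C
  (6,8):dx=+6,dy=+3->C; (6,9):dx=-3,dy=-8->C; (6,10):dx=+2,dy=-5->D; (7,8):dx=+10,dy=+6->C
  (7,9):dx=+1,dy=-5->D; (7,10):dx=+6,dy=-2->D; (8,9):dx=-9,dy=-11->C; (8,10):dx=-4,dy=-8->C
  (9,10):dx=+5,dy=+3->C
Step 2: C = 25, D = 20, total pairs = 45.
Step 3: tau = (C - D)/(n(n-1)/2) = (25 - 20)/45 = 0.111111.
Step 4: Exact two-sided p-value (enumerate n! = 3628800 permutations of y under H0): p = 0.727490.
Step 5: alpha = 0.1. fail to reject H0.

tau_b = 0.1111 (C=25, D=20), p = 0.727490, fail to reject H0.


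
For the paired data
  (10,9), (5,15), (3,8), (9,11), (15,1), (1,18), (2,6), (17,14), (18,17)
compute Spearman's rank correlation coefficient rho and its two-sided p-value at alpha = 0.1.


Step 1: Rank x and y separately (midranks; no ties here).
rank(x): 10->6, 5->4, 3->3, 9->5, 15->7, 1->1, 2->2, 17->8, 18->9
rank(y): 9->4, 15->7, 8->3, 11->5, 1->1, 18->9, 6->2, 14->6, 17->8
Step 2: d_i = R_x(i) - R_y(i); compute d_i^2.
  (6-4)^2=4, (4-7)^2=9, (3-3)^2=0, (5-5)^2=0, (7-1)^2=36, (1-9)^2=64, (2-2)^2=0, (8-6)^2=4, (9-8)^2=1
sum(d^2) = 118.
Step 3: rho = 1 - 6*118 / (9*(9^2 - 1)) = 1 - 708/720 = 0.016667.
Step 4: Under H0, t = rho * sqrt((n-2)/(1-rho^2)) = 0.0441 ~ t(7).
Step 5: Two-sided p-value from the t-distribution with 7 df = 0.966055.
Step 6: alpha = 0.1. fail to reject H0.

rho = 0.0167, p = 0.966055, fail to reject H0 at alpha = 0.1.


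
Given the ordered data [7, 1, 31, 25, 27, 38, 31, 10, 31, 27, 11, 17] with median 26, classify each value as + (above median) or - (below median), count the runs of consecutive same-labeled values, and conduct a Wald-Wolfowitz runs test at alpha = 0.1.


Step 1: Compute median = 26; label A = above, B = below.
Labels in order: BBABAAABAABB  (n_A = 6, n_B = 6)
Step 2: Count runs R = 7.
Step 3: Under H0 (random ordering), E[R] = 2*n_A*n_B/(n_A+n_B) + 1 = 2*6*6/12 + 1 = 7.0000.
        Var[R] = 2*n_A*n_B*(2*n_A*n_B - n_A - n_B) / ((n_A+n_B)^2 * (n_A+n_B-1)) = 4320/1584 = 2.7273.
        SD[R] = 1.6514.
Step 4: R = E[R], so z = 0 with no continuity correction.
Step 5: Two-sided p-value via normal approximation = 2*(1 - Phi(|z|)) = 1.000000.
Step 6: alpha = 0.1. fail to reject H0.

R = 7, z = 0.0000, p = 1.000000, fail to reject H0.


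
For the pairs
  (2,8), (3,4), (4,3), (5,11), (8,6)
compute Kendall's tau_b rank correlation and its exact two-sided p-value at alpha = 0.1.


Step 1: Enumerate the 10 unordered pairs (i,j) with i<j and classify each by sign(x_j-x_i) * sign(y_j-y_i).
  (1,2):dx=+1,dy=-4->D; (1,3):dx=+2,dy=-5->D; (1,4):dx=+3,dy=+3->C; (1,5):dx=+6,dy=-2->D
  (2,3):dx=+1,dy=-1->D; (2,4):dx=+2,dy=+7->C; (2,5):dx=+5,dy=+2->C; (3,4):dx=+1,dy=+8->C
  (3,5):dx=+4,dy=+3->C; (4,5):dx=+3,dy=-5->D
Step 2: C = 5, D = 5, total pairs = 10.
Step 3: tau = (C - D)/(n(n-1)/2) = (5 - 5)/10 = 0.000000.
Step 4: Exact two-sided p-value (enumerate n! = 120 permutations of y under H0): p = 1.000000.
Step 5: alpha = 0.1. fail to reject H0.

tau_b = 0.0000 (C=5, D=5), p = 1.000000, fail to reject H0.


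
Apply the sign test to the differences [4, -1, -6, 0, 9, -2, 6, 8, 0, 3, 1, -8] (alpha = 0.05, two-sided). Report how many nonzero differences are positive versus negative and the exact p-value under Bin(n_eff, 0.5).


Step 1: Discard zero differences. Original n = 12; n_eff = number of nonzero differences = 10.
Nonzero differences (with sign): +4, -1, -6, +9, -2, +6, +8, +3, +1, -8
Step 2: Count signs: positive = 6, negative = 4.
Step 3: Under H0: P(positive) = 0.5, so the number of positives S ~ Bin(10, 0.5).
Step 4: Two-sided exact p-value = sum of Bin(10,0.5) probabilities at or below the observed probability = 0.753906.
Step 5: alpha = 0.05. fail to reject H0.

n_eff = 10, pos = 6, neg = 4, p = 0.753906, fail to reject H0.


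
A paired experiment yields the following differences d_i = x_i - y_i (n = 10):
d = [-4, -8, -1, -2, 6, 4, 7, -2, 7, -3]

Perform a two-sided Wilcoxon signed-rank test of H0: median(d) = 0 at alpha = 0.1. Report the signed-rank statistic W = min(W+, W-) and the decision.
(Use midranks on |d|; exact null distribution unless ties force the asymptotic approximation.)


Step 1: Drop any zero differences (none here) and take |d_i|.
|d| = [4, 8, 1, 2, 6, 4, 7, 2, 7, 3]
Step 2: Midrank |d_i| (ties get averaged ranks).
ranks: |4|->5.5, |8|->10, |1|->1, |2|->2.5, |6|->7, |4|->5.5, |7|->8.5, |2|->2.5, |7|->8.5, |3|->4
Step 3: Attach original signs; sum ranks with positive sign and with negative sign.
W+ = 7 + 5.5 + 8.5 + 8.5 = 29.5
W- = 5.5 + 10 + 1 + 2.5 + 2.5 + 4 = 25.5
(Check: W+ + W- = 55 should equal n(n+1)/2 = 55.)
Step 4: Test statistic W = min(W+, W-) = 25.5.
Step 5: Ties in |d|, so use the tie-corrected normal approximation.
        E[W] = n(n+1)/4 = 10*11/4 = 27.5.
        Tie groups: |d|=2 (t=2), |d|=4 (t=2), |d|=7 (t=2); sum(t^3 - t) = 18.
        Var[W] = n(n+1)(2n+1)/24 - sum(t^3-t)/48 = 2310/24 - 18/48 = 95.875.
        z = (W - E[W]) / sqrt(Var[W]) = (25.5 - 27.5) / 9.7916 = -0.2043.
        Two-sided p = 2*Phi(z) = 0.838153.
Step 6: alpha = 0.1. fail to reject H0.

W+ = 29.5, W- = 25.5, W = min = 25.5, p = 0.838153, fail to reject H0.


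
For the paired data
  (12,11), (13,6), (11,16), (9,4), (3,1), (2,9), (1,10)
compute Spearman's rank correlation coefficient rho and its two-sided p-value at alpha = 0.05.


Step 1: Rank x and y separately (midranks; no ties here).
rank(x): 12->6, 13->7, 11->5, 9->4, 3->3, 2->2, 1->1
rank(y): 11->6, 6->3, 16->7, 4->2, 1->1, 9->4, 10->5
Step 2: d_i = R_x(i) - R_y(i); compute d_i^2.
  (6-6)^2=0, (7-3)^2=16, (5-7)^2=4, (4-2)^2=4, (3-1)^2=4, (2-4)^2=4, (1-5)^2=16
sum(d^2) = 48.
Step 3: rho = 1 - 6*48 / (7*(7^2 - 1)) = 1 - 288/336 = 0.142857.
Step 4: Under H0, t = rho * sqrt((n-2)/(1-rho^2)) = 0.3227 ~ t(5).
Step 5: Two-sided p-value from the t-distribution with 5 df = 0.759945.
Step 6: alpha = 0.05. fail to reject H0.

rho = 0.1429, p = 0.759945, fail to reject H0 at alpha = 0.05.


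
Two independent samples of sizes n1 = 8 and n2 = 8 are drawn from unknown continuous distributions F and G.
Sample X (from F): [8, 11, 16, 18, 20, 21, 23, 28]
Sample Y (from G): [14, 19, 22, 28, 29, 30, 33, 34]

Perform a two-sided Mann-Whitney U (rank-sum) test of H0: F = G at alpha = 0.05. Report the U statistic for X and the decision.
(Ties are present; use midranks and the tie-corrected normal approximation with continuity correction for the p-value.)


Step 1: Combine and sort all 16 observations; assign midranks.
sorted (value, group): (8,X), (11,X), (14,Y), (16,X), (18,X), (19,Y), (20,X), (21,X), (22,Y), (23,X), (28,X), (28,Y), (29,Y), (30,Y), (33,Y), (34,Y)
ranks: 8->1, 11->2, 14->3, 16->4, 18->5, 19->6, 20->7, 21->8, 22->9, 23->10, 28->11.5, 28->11.5, 29->13, 30->14, 33->15, 34->16
Step 2: Rank sum for X: R1 = 1 + 2 + 4 + 5 + 7 + 8 + 10 + 11.5 = 48.5.
Step 3: U_X = R1 - n1(n1+1)/2 = 48.5 - 8*9/2 = 48.5 - 36 = 12.5.
       U_Y = n1*n2 - U_X = 64 - 12.5 = 51.5.
Step 4: Ties are present, so use the tie-corrected normal approximation (with continuity correction) for the p-value.
Step 5: p-value = 0.045840; compare to alpha = 0.05. reject H0.

U_X = 12.5, p = 0.045840, reject H0 at alpha = 0.05.


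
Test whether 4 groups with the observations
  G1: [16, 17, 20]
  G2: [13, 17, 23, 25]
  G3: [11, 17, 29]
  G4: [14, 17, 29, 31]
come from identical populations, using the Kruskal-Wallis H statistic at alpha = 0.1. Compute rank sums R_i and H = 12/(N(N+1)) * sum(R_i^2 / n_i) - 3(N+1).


Step 1: Combine all N = 14 observations and assign midranks.
sorted (value, group, rank): (11,G3,1), (13,G2,2), (14,G4,3), (16,G1,4), (17,G1,6.5), (17,G2,6.5), (17,G3,6.5), (17,G4,6.5), (20,G1,9), (23,G2,10), (25,G2,11), (29,G3,12.5), (29,G4,12.5), (31,G4,14)
Step 2: Sum ranks within each group.
R_1 = 19.5 (n_1 = 3)
R_2 = 29.5 (n_2 = 4)
R_3 = 20 (n_3 = 3)
R_4 = 36 (n_4 = 4)
Step 3: H = 12/(N(N+1)) * sum(R_i^2/n_i) - 3(N+1)
     = 12/(14*15) * (19.5^2/3 + 29.5^2/4 + 20^2/3 + 36^2/4) - 3*15
     = 0.057143 * 801.646 - 45
     = 0.808333.
Step 4: Ties present; correction factor C = 1 - 66/(14^3 - 14) = 0.975824. Corrected H = 0.808333 / 0.975824 = 0.828360.
Step 5: Under H0, H ~ chi^2(3); p-value = 0.842672.
Step 6: alpha = 0.1. fail to reject H0.

H = 0.8284, df = 3, p = 0.842672, fail to reject H0.
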